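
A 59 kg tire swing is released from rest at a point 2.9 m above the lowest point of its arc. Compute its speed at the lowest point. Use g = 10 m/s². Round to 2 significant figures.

Equating total energy at the two states: mgh = ½mv²
The mass cancels from both sides.
v = √(2gh) = √(2 × 10 × 2.9) = √58.000 = 7.616 m/s

v = 7.6 m/s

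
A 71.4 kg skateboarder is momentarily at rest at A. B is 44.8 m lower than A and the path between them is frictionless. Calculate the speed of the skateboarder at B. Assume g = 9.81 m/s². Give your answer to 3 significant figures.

v = 29.6 m/s

Energy conservation between the two points: mgh = ½mv²
v = √(2gh) = √(2 × 9.81 × 44.8) = √878.98 = 29.65 m/s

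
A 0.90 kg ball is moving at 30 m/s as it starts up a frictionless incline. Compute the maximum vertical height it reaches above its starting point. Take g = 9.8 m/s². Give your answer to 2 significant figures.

h = 46 m

Setting KE at the bottom equal to PE gained: ½mv² = mgh
h = v²/(2g) = 30²/(2 × 9.8) = 45.92 m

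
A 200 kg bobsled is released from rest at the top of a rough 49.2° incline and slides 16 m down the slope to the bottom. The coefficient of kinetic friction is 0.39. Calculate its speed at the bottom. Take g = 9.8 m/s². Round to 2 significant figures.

v = 13 m/s

Energy: mgh = ½mv² + W_f, with h = L sinθ and W_f = μ_k (mg cosθ) L
mgh = mgL sinθ = (200)(9.8)(16)sin49.2° = 23739 J
W_f = μ_k mg cosθ · L = (0.39)(200)(9.8)cos49.2°·16 = 7992 J
½mv² = 23739 − 7992 = 15748 J
v = √(2 × 15748/200) = 12.55 m/s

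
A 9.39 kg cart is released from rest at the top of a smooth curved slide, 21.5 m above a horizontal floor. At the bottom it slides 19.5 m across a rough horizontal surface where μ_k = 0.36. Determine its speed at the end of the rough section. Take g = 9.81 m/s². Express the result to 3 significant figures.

Applying the work–energy principle:
mgh = ½mv² + μ_k m g d
W_f = μ_k mg d = (0.36)(9.39)(9.81)(19.5) = 646.7 J
½mv² = mgh − W_f = 1980.5 − 646.7 = 1333.8 J
v = √(2 × 1333.8/9.39) = 16.86 m/s

v = 16.9 m/s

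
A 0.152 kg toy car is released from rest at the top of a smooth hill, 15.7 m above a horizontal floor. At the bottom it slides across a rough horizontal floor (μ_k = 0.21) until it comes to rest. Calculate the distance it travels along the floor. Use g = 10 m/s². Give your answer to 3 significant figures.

d = 74.8 m

Energy at the top = energy at the end + work done against friction:
At rest all PE has been dissipated by friction: mgh = μ_k m g d
d = h/μ_k = 15.7/0.21 = 74.76 m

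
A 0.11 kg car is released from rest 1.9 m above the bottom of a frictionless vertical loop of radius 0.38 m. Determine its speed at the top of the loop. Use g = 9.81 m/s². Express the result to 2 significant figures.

Energy conservation: mgh = ½mv_top² + mg(2r)
v_top² = 2g(h − 2r) = 2(9.81)(1.9 − 0.7600) = 22.37
v_top = 4.729 m/s

v = 4.7 m/s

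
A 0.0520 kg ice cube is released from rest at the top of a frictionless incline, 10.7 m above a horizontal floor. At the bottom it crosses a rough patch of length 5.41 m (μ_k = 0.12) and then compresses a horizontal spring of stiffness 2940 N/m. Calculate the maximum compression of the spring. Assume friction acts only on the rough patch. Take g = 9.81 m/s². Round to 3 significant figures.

x = 0.0591 m

Initial energy: E₁ = mgh = (0.0520)(9.81)(10.7) = 5.4583 J
Friction removes W_f = μ_k mg d = (0.12)(0.0520)(9.81)(5.41) = 0.3312 J
Energy reaching the spring: E = 5.4583 − 0.3312 = 5.1271 J
At max compression ½kx² = E ⇒ x = √(2E/k) = √(2 × 5.1271/2940) = 0.05906 m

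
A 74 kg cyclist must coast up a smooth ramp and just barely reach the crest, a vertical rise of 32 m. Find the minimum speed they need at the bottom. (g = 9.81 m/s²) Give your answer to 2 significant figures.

At the top they are momentarily at rest, so all KE converts to PE: ½mv² = mgh
v = √(2gh) = √(2 × 9.81 × 32) = 25.06 m/s

v = 25 m/s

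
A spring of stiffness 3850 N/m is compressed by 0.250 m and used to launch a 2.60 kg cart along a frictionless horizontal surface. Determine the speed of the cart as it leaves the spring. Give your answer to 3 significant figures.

v = 9.62 m/s

Conservation of energy: ½kx² = ½mv²
v = x√(k/m) = 0.250 × √(3850/2.60) = 9.620 m/s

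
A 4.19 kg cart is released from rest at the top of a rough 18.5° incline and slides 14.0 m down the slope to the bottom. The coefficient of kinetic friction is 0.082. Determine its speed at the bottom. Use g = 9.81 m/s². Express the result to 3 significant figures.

v = 8.11 m/s

Taking the bottom as reference, mgh = ½mv² + μ_k N L with h = L sinθ, N = mg cosθ:
mgh = mgL sinθ = (4.19)(9.81)(14.0)sin18.5° = 182.59 J
W_f = μ_k mg cosθ · L = (0.082)(4.19)(9.81)cos18.5°·14.0 = 44.75 J
½mv² = 182.59 − 44.75 = 137.85 J
v = √(2 × 137.85/4.19) = 8.112 m/s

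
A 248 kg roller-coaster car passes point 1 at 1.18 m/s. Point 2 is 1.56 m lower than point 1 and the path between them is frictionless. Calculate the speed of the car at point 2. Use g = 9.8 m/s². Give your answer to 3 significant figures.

By conservation of mechanical energy, ½mv₀² + mgh = ½mv²
v² = v₀² + 2gh = (1.18)² + 2(9.8)(1.56) = 31.968
v = √31.968 = 5.654 m/s

v = 5.65 m/s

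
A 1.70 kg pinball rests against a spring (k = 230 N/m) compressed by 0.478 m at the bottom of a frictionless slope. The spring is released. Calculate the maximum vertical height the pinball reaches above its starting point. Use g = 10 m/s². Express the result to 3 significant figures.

At maximum height the pinball is at rest, so ½kx² = mgh
h = kx²/(2mg) = (230)(0.478)²/(2 × 1.70 × 10) = 1.546 m

h = 1.55 m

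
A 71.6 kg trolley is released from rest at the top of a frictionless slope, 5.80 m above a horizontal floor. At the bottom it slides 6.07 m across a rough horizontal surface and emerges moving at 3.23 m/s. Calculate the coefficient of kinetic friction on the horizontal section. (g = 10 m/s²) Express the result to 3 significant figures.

μ_k = 0.870

Energy at the top = energy at the end + work done against friction:
mgh = ½mv² + μ_k m g d
mgh = 4152.8 J; ½mv² = 373.50 J
W_f = 4152.8 − 373.50 = 3779 J
μ_k = W_f/(mg·d) = 3779/(716.0 × 6.07) = 0.8696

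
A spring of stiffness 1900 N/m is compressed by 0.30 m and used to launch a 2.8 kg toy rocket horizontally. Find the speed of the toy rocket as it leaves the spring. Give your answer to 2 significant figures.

v = 7.8 m/s

Conservation of energy: ½kx² = ½mv²
v = x√(k/m) = 0.30 × √(1900/2.8) = 7.815 m/s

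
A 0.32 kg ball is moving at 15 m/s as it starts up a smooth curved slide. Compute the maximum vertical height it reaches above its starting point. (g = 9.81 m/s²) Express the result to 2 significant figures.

By energy conservation, ½mv² = mgh
h = v²/(2g) = 15²/(2 × 9.81) = 11.47 m

h = 11 m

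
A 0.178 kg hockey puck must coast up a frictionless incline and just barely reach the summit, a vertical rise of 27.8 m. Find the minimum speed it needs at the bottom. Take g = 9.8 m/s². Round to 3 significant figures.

At the top it is momentarily at rest, so all KE converts to PE: ½mv² = mgh
v = √(2gh) = √(2 × 9.8 × 27.8) = 23.34 m/s

v = 23.3 m/s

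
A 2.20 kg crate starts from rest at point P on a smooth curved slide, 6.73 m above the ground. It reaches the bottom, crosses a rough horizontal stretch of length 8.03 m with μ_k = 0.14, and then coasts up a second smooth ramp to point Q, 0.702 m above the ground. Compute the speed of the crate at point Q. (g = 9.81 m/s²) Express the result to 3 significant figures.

v = 9.81 m/s

Energy at P: mgh₁ = (2.20)(9.81)(6.73) = 145.25 J
Friction loss: W_f = μ_k mg d = 24.26 J
At Q: ½mv² + mgh₂ = mgh₁ − W_f
½mv² = 145.25 − 24.26 − 15.151 = 105.83 J
v = √(2 × 105.83/2.20) = 9.809 m/s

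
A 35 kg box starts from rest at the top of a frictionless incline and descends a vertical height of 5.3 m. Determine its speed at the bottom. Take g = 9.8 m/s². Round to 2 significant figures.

v = 10 m/s

Equating total energy at the two states: mgh = ½mv²
v = √(2gh) = √(2 × 9.8 × 5.3) = √103.88 = 10.19 m/s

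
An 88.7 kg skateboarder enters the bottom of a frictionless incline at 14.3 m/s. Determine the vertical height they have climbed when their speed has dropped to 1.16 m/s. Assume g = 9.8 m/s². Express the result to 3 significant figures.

h = 10.4 m

Conservation of energy: ½mv₁² = ½mv₂² + mgh
h = (v₁² − v₂²)/(2g) = (14.3² − 1.16²)/(2 × 9.8) = 10.36 m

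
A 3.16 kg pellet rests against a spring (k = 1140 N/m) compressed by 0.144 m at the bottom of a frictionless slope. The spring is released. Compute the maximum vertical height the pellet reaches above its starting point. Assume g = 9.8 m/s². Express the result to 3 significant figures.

At maximum height the pellet is at rest, so ½kx² = mgh
h = kx²/(2mg) = (1140)(0.144)²/(2 × 3.16 × 9.8) = 0.3817 m

h = 0.382 m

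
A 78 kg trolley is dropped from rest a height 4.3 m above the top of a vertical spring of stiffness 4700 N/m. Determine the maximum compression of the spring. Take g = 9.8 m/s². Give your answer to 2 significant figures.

Measuring PE from the top of the relaxed spring, at max compression the trolley has dropped H + x with zero KE, so:
mg(H + x) = ½kx²
½(4700)x² − (78)(9.8)x − (78)(9.8)(4.3) = 0
2350x² − 764.4x − 3287 = 0
x = [764.4 + √(584307 + 3.0897e+07)]/(2 × 2350) = 1.356 m

x = 1.4 m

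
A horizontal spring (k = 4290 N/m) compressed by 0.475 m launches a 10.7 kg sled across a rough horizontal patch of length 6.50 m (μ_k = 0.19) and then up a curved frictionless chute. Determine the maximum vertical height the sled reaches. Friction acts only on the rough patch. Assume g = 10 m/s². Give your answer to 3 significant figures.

Spring energy: E₀ = ½kx² = ½(4290)(0.475)² = 483.97 J
Friction: W_f = μ_k mg d = (0.19)(10.7)(10)(6.50) = 132.1 J
Energy at base of ramp: E = 483.97 − 132.1 = 351.82 J
At max height all remaining energy is PE: mgh = E ⇒ h = E/(mg) = 351.82/(10.7 × 10) = 3.288 m

h = 3.29 m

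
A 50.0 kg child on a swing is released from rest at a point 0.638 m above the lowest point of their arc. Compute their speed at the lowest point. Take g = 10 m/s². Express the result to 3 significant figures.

v = 3.57 m/s

Equating total energy at the two states: mgh = ½mv²
The mass cancels from both sides.
v = √(2gh) = √(2 × 10 × 0.638) = √12.760 = 3.572 m/s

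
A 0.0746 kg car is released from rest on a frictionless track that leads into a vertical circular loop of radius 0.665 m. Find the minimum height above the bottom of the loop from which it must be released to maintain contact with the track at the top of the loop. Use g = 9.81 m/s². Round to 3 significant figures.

h = 1.66 m

At the top, for minimum speed gravity alone supplies the centripetal force: mg = mv_top²/r ⇒ v_top² = gr = 6.524 m²/s²
Energy conservation from release height h to the top (height 2r): mgh = ½mv_top² + mg(2r)
h = v_top²/(2g) + 2r = r/2 + 2r = 5r/2 = 1.663 m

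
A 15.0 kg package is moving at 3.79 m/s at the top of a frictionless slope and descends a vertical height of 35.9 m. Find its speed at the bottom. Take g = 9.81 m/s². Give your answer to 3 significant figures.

Equating total energy at the two states: ½mv₀² + mgh = ½mv²
v² = v₀² + 2gh = (3.79)² + 2(9.81)(35.9) = 718.72
v = √718.72 = 26.81 m/s

v = 26.8 m/s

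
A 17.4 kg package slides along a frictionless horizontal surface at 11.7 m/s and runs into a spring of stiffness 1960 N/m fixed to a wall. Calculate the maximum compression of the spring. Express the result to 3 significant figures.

x = 1.10 m

All KE is stored as spring PE at maximum compression: ½mv² = ½kx²
x = v√(m/k) = 11.7 × √(17.4/1960) = 1.102 m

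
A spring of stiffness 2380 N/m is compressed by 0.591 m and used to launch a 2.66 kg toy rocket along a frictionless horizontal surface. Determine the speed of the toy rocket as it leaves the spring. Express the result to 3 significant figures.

v = 17.7 m/s

Conservation of energy: ½kx² = ½mv²
v = x√(k/m) = 0.591 × √(2380/2.66) = 17.68 m/s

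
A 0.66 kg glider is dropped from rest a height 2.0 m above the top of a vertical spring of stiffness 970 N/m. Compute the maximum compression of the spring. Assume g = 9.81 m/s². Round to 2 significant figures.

x = 0.17 m

Let x be the compression. The total drop is H + x, and the glider is instantaneously at rest at max compression, so energy conservation gives:
mg(H + x) = ½kx²
½(970)x² − (0.66)(9.81)x − (0.66)(9.81)(2.0) = 0
485.0x² − 6.475x − 12.95 = 0
x = [6.475 + √(41.92 + 25121)]/(2 × 485.0) = 0.1702 m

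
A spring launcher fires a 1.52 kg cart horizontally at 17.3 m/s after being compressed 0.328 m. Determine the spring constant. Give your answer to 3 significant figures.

Energy stored in the spring equals the launch KE: ½kx² = ½mv²
k = mv²/x² = (1.52)(17.3)²/(0.328)² = 4229 N/m

k = 4230 N/m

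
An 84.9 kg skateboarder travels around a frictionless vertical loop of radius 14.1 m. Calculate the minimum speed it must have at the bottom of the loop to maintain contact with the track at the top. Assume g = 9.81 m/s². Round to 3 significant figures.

At the top: mg = mv_top²/r ⇒ v_top² = gr = 138.3 m²/s²
Energy from bottom to top (height 2r): ½mv_bot² = ½mv_top² + mg(2r)
v_bot² = gr + 4gr = 5gr = 691.6
v_bot = √(5gr) = 26.30 m/s

v = 26.3 m/s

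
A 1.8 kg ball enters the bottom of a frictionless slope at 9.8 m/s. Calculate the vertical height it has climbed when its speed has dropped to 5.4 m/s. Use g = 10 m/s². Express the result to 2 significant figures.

h = 3.3 m

Energy balance between the two points: ½mv₁² = ½mv₂² + mgh
h = (v₁² − v₂²)/(2g) = (9.8² − 5.4²)/(2 × 10) = 3.344 m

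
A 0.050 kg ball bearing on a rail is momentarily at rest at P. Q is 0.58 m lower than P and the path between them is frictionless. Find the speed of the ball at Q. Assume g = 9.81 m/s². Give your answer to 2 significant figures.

Energy conservation between the two points: mgh = ½mv²
v = √(2gh) = √(2 × 9.81 × 0.58) = √11.380 = 3.373 m/s

v = 3.4 m/s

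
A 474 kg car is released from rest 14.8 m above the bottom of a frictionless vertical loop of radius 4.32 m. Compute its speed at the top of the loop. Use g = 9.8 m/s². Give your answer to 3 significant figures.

v = 11.0 m/s

Energy conservation: mgh = ½mv_top² + mg(2r)
v_top² = 2g(h − 2r) = 2(9.8)(14.8 − 8.640) = 120.7
v_top = 10.99 m/s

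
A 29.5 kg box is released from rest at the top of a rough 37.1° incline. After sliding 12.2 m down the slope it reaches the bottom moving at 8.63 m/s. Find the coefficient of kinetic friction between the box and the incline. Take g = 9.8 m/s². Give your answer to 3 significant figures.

μ_k = 0.366

mgh = ½mv² + μ_k (mg cosθ) L, with h = L sinθ
mgL sinθ = 2127.5 J; ½mv² = 1098.5 J
W_f = 2127.5 − 1098.5 = 1029 J
μ_k = W_f/(mg cosθ · L) = 1029/(230.6 × 12.2) = 0.3658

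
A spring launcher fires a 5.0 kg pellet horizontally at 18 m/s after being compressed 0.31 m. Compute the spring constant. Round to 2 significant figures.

½kx² = ½mv²
k = mv²/x² = (5.0)(18)²/(0.31)² = 16857 N/m

k = 17000 N/m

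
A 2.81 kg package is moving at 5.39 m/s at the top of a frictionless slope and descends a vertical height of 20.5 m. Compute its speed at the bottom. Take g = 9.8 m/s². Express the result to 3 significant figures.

Energy conservation between the two points: ½mv₀² + mgh = ½mv²
v² = v₀² + 2gh = (5.39)² + 2(9.8)(20.5) = 430.85
v = √430.85 = 20.76 m/s

v = 20.8 m/s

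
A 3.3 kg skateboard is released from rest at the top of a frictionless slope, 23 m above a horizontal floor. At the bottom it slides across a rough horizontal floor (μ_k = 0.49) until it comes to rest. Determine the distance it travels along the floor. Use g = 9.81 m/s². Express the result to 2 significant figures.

Energy at the top = energy at the end + work done against friction:
At rest all PE has been dissipated by friction: mgh = μ_k m g d
d = h/μ_k = 23/0.49 = 46.94 m

d = 47 m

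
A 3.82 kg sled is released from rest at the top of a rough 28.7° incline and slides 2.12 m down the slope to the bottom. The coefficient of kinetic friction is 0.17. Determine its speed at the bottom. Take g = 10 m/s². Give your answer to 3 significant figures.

v = 3.75 m/s

Energy: mgh = ½mv² + W_f, with h = L sinθ and W_f = μ_k (mg cosθ) L
mgh = mgL sinθ = (3.82)(10)(2.12)sin28.7° = 38.890 J
W_f = μ_k mg cosθ · L = (0.17)(3.82)(10)cos28.7°·2.12 = 12.08 J
½mv² = 38.890 − 12.08 = 26.815 J
v = √(2 × 26.815/3.82) = 3.747 m/s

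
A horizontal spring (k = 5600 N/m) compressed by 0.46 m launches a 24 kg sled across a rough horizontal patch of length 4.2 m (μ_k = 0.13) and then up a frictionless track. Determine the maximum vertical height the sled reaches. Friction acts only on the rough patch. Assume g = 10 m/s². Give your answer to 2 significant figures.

Spring energy: E₀ = ½kx² = ½(5600)(0.46)² = 592.48 J
Friction: W_f = μ_k mg d = (0.13)(24)(10)(4.2) = 131.0 J
Energy at base of ramp: E = 592.48 − 131.0 = 461.44 J
At max height all remaining energy is PE: mgh = E ⇒ h = E/(mg) = 461.44/(24 × 10) = 1.923 m

h = 1.9 m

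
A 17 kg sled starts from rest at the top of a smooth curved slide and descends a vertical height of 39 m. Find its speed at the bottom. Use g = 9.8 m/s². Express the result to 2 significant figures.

v = 28 m/s

By conservation of mechanical energy, mgh = ½mv²
v = √(2gh) = √(2 × 9.8 × 39) = √764.40 = 27.65 m/s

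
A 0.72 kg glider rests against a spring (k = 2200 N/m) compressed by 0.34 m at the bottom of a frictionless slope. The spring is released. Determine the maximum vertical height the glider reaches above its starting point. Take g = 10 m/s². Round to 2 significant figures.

All spring PE becomes gravitational PE at the highest point: ½kx² = mgh
h = kx²/(2mg) = (2200)(0.34)²/(2 × 0.72 × 10) = 17.66 m

h = 18 m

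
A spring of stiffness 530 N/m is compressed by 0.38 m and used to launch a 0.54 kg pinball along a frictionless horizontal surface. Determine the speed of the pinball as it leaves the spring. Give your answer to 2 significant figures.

v = 12 m/s

Spring PE converts entirely to kinetic energy: ½kx² = ½mv²
v = x√(k/m) = 0.38 × √(530/0.54) = 11.90 m/s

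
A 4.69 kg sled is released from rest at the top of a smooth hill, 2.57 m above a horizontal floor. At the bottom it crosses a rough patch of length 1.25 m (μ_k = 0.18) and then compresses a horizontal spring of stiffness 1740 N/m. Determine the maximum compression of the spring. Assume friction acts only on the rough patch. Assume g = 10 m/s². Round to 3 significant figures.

x = 0.356 m

Initial energy: E₁ = mgh = (4.69)(10)(2.57) = 120.53 J
Friction removes W_f = μ_k mg d = (0.18)(4.69)(10)(1.25) = 10.55 J
Energy reaching the spring: E = 120.53 − 10.55 = 109.98 J
At max compression ½kx² = E ⇒ x = √(2E/k) = √(2 × 109.98/1740) = 0.3555 m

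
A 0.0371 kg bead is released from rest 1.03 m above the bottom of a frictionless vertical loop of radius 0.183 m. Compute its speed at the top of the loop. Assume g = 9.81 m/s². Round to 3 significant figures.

v = 3.61 m/s

Energy conservation: mgh = ½mv_top² + mg(2r)
v_top² = 2g(h − 2r) = 2(9.81)(1.03 − 0.3660) = 13.03
v_top = 3.609 m/s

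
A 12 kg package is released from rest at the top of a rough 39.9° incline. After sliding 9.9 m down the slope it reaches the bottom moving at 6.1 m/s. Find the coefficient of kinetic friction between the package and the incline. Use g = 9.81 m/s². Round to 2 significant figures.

μ_k = 0.59

The energy dissipated by friction is the PE lost minus the KE gained:
mgL sinθ = 747.56 J; ½mv² = 223.26 J
W_f = 747.56 − 223.26 = 524.3 J
μ_k = W_f/(mg cosθ · L) = 524.3/(90.31 × 9.9) = 0.5864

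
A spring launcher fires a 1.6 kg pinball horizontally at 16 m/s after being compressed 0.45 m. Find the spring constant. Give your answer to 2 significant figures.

k = 2000 N/m

Energy stored in the spring equals the launch KE: ½kx² = ½mv²
k = mv²/x² = (1.6)(16)²/(0.45)² = 2023 N/m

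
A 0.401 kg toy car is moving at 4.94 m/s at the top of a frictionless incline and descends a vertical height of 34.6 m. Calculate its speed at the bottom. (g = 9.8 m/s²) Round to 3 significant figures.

v = 26.5 m/s

Mechanical energy is conserved (no friction): ½mv₀² + mgh = ½mv²
v² = v₀² + 2gh = (4.94)² + 2(9.8)(34.6) = 702.56
v = √702.56 = 26.51 m/s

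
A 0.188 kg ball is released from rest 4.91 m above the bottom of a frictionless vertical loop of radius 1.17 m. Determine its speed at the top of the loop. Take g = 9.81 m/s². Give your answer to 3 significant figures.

Energy conservation: mgh = ½mv_top² + mg(2r)
v_top² = 2g(h − 2r) = 2(9.81)(4.91 − 2.340) = 50.42
v_top = 7.101 m/s

v = 7.10 m/s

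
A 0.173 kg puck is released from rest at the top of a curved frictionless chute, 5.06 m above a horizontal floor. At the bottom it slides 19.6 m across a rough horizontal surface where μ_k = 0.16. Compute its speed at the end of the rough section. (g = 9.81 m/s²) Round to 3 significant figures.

Applying the work–energy principle:
mgh = ½mv² + μ_k m g d
W_f = μ_k mg d = (0.16)(0.173)(9.81)(19.6) = 5.322 J
½mv² = mgh − W_f = 8.5875 − 5.322 = 3.2653 J
v = √(2 × 3.2653/0.173) = 6.144 m/s

v = 6.14 m/s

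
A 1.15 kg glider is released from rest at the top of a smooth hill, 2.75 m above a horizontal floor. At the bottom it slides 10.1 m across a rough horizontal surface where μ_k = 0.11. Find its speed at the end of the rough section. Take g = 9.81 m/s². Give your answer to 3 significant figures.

Applying the work–energy principle:
mgh = ½mv² + μ_k m g d
W_f = μ_k mg d = (0.11)(1.15)(9.81)(10.1) = 12.53 J
½mv² = mgh − W_f = 31.024 − 12.53 = 18.490 J
v = √(2 × 18.490/1.15) = 5.671 m/s

v = 5.67 m/s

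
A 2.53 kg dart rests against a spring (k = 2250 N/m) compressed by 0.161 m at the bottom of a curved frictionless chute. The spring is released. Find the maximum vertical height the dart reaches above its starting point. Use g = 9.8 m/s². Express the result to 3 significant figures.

h = 1.18 m

Energy conservation from release to the highest point: ½kx² = mgh
h = kx²/(2mg) = (2250)(0.161)²/(2 × 2.53 × 9.8) = 1.176 m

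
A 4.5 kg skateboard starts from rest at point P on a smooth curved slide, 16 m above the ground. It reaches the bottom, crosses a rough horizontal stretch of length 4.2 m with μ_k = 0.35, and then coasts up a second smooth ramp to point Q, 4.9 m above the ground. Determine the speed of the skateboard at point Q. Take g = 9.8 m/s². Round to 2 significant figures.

v = 14 m/s

Energy at P: mgh₁ = (4.5)(9.8)(16) = 705.60 J
Friction loss: W_f = μ_k mg d = 64.83 J
At Q: ½mv² + mgh₂ = mgh₁ − W_f
½mv² = 705.60 − 64.83 − 216.09 = 424.68 J
v = √(2 × 424.68/4.5) = 13.74 m/s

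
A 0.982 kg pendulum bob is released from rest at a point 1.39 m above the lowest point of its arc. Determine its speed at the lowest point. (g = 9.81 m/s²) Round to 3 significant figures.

v = 5.22 m/s

By conservation of mechanical energy, mgh = ½mv²
v = √(2gh) = √(2 × 9.81 × 1.39) = √27.272 = 5.222 m/s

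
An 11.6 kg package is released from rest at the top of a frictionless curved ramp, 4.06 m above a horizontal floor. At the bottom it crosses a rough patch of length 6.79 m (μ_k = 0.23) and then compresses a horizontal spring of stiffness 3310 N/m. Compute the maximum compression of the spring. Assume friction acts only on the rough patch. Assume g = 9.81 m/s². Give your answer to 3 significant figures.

x = 0.414 m

Initial energy: E₁ = mgh = (11.6)(9.81)(4.06) = 462.01 J
Friction removes W_f = μ_k mg d = (0.23)(11.6)(9.81)(6.79) = 177.7 J
Energy reaching the spring: E = 462.01 − 177.7 = 284.30 J
At max compression ½kx² = E ⇒ x = √(2E/k) = √(2 × 284.30/3310) = 0.4145 m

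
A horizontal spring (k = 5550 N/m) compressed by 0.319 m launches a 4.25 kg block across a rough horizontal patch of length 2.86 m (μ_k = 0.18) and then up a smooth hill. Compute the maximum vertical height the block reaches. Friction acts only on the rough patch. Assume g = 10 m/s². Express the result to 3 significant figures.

h = 6.13 m

Spring energy: E₀ = ½kx² = ½(5550)(0.319)² = 282.39 J
Friction: W_f = μ_k mg d = (0.18)(4.25)(10)(2.86) = 21.88 J
Energy at base of ramp: E = 282.39 − 21.88 = 260.51 J
At max height all remaining energy is PE: mgh = E ⇒ h = E/(mg) = 260.51/(4.25 × 10) = 6.130 m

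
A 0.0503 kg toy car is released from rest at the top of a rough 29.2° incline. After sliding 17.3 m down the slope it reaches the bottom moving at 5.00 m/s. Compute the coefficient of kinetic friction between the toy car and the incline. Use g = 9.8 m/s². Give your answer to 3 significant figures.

μ_k = 0.474

Energy balance down the incline: mg L sinθ − ½mv² = μ_k (mg cosθ) L
mgL sinθ = 4.1604 J; ½mv² = 0.62875 J
W_f = 4.1604 − 0.62875 = 3.532 J
μ_k = W_f/(mg cosθ · L) = 3.532/(0.4303 × 17.3) = 0.4744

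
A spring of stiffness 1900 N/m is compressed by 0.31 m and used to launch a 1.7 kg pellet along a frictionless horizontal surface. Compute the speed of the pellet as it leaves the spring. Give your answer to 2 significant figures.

Spring PE converts entirely to kinetic energy: ½kx² = ½mv²
v = x√(k/m) = 0.31 × √(1900/1.7) = 10.36 m/s

v = 10 m/s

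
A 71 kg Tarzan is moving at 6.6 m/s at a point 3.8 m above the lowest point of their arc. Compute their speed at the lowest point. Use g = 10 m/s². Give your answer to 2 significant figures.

v = 11 m/s

Mechanical energy is conserved (no friction): ½mv₀² + mgh = ½mv²
v² = v₀² + 2gh = (6.6)² + 2(10)(3.8) = 119.56
v = √119.56 = 10.93 m/s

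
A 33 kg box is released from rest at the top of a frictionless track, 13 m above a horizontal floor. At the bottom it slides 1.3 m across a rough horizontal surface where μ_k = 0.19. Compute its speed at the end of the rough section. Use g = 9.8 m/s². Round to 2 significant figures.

v = 16 m/s

Energy at the top = energy at the end + work done against friction:
mgh = ½mv² + μ_k m g d
W_f = μ_k mg d = (0.19)(33)(9.8)(1.3) = 79.88 J
½mv² = mgh − W_f = 4204.2 − 79.88 = 4124.3 J
v = √(2 × 4124.3/33) = 15.81 m/s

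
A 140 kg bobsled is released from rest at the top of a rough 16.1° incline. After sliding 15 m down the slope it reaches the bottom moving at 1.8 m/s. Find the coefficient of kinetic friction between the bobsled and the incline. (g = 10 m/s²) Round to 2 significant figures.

mgh = ½mv² + μ_k (mg cosθ) L, with h = L sinθ
mgL sinθ = 5823.6 J; ½mv² = 226.80 J
W_f = 5823.6 − 226.80 = 5597 J
μ_k = W_f/(mg cosθ · L) = 5597/(1345 × 15) = 0.2774

μ_k = 0.28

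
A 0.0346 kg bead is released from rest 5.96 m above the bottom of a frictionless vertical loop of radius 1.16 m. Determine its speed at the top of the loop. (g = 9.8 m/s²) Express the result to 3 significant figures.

Energy conservation: mgh = ½mv_top² + mg(2r)
v_top² = 2g(h − 2r) = 2(9.8)(5.96 − 2.320) = 71.34
v_top = 8.447 m/s

v = 8.45 m/s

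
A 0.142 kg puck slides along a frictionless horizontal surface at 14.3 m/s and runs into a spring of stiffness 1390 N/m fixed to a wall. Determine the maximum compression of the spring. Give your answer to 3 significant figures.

At max compression the puck is momentarily at rest: ½mv² = ½kx²
x = v√(m/k) = 14.3 × √(0.142/1390) = 0.1445 m

x = 0.145 m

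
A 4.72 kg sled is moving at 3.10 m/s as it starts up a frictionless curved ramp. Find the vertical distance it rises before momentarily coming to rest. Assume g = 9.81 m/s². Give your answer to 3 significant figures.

h = 0.490 m

By energy conservation, ½mv² = mgh
h = v²/(2g) = 3.10²/(2 × 9.81) = 0.4898 m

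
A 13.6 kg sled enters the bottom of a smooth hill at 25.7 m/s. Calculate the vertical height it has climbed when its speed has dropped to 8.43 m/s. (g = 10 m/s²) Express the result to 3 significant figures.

h = 29.5 m

Energy balance between the two points: ½mv₁² = ½mv₂² + mgh
h = (v₁² − v₂²)/(2g) = (25.7² − 8.43²)/(2 × 10) = 29.47 m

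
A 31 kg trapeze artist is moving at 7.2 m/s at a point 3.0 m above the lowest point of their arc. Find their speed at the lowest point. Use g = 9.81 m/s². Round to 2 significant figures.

Energy conservation between the two points: ½mv₀² + mgh = ½mv²
The mass cancels from both sides.
v² = v₀² + 2gh = (7.2)² + 2(9.81)(3.0) = 110.70
v = √110.70 = 10.52 m/s

v = 11 m/s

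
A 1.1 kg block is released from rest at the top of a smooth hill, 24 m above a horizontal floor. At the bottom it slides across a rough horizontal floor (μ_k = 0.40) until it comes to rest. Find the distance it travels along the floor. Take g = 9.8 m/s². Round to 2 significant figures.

Applying the work–energy principle:
At rest all PE has been dissipated by friction: mgh = μ_k m g d
d = h/μ_k = 24/0.40 = 60.00 m

d = 60 m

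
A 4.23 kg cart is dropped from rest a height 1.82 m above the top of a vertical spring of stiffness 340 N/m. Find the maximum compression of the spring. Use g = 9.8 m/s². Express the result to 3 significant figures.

Take the reference level at the top of the uncompressed spring. At max compression the cart has fallen H + x and is momentarily at rest:
mg(H + x) = ½kx²
½(340)x² − (4.23)(9.8)x − (4.23)(9.8)(1.82) = 0
170.0x² − 41.45x − 75.45 = 0
x = [41.45 + √(1718 + 51303)]/(2 × 170.0) = 0.7992 m

x = 0.799 m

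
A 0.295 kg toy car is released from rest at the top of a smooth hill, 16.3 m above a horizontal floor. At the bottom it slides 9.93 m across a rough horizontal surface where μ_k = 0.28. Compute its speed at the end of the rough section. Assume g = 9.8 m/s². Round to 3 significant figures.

Applying the work–energy principle:
mgh = ½mv² + μ_k m g d
W_f = μ_k mg d = (0.28)(0.295)(9.8)(9.93) = 8.038 J
½mv² = mgh − W_f = 47.123 − 8.038 = 39.085 J
v = √(2 × 39.085/0.295) = 16.28 m/s

v = 16.3 m/s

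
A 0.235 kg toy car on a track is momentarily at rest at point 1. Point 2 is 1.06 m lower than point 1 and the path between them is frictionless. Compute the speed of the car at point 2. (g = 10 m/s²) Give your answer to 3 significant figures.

By conservation of mechanical energy, mgh = ½mv²
The mass cancels from both sides.
v = √(2gh) = √(2 × 10 × 1.06) = √21.200 = 4.604 m/s

v = 4.60 m/s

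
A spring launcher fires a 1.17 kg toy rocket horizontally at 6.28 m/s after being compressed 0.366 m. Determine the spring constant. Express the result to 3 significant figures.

k = 344 N/m

Energy stored in the spring equals the launch KE: ½kx² = ½mv²
k = mv²/x² = (1.17)(6.28)²/(0.366)² = 344.5 N/m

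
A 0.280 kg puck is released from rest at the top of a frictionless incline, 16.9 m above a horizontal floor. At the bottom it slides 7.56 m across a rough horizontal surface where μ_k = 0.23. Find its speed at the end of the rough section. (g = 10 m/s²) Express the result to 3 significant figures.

v = 17.4 m/s

Energy at the top = energy at the end + work done against friction:
mgh = ½mv² + μ_k m g d
W_f = μ_k mg d = (0.23)(0.280)(10)(7.56) = 4.869 J
½mv² = mgh − W_f = 47.320 − 4.869 = 42.451 J
v = √(2 × 42.451/0.280) = 17.41 m/s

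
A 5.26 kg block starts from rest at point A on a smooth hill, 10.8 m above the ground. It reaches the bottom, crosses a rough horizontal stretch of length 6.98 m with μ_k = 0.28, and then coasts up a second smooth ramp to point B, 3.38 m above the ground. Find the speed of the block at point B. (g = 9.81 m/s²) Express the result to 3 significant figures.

Energy at A: mgh₁ = (5.26)(9.81)(10.8) = 557.29 J
Friction loss: W_f = μ_k mg d = 100.8 J
At B: ½mv² + mgh₂ = mgh₁ − W_f
½mv² = 557.29 − 100.8 − 174.41 = 282.03 J
v = √(2 × 282.03/5.26) = 10.36 m/s

v = 10.4 m/s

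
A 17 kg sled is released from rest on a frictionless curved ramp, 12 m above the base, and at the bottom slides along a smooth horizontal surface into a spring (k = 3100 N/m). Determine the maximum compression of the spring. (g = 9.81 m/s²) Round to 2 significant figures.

At max compression the sled is momentarily at rest: mgh = ½kx²
x = √(2mgh/k) = √(2 × 17 × 9.81 × 12 / 3100) = 1.136 m

x = 1.1 m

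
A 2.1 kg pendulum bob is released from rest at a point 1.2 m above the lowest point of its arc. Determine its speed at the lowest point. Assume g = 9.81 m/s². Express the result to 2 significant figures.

v = 4.9 m/s

Energy conservation between the two points: mgh = ½mv²
v = √(2gh) = √(2 × 9.81 × 1.2) = √23.544 = 4.852 m/s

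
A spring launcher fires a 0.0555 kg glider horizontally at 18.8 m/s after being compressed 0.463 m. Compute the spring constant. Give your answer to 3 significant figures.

k = 91.5 N/m

Energy stored in the spring equals the launch KE: ½kx² = ½mv²
k = mv²/x² = (0.0555)(18.8)²/(0.463)² = 91.51 N/m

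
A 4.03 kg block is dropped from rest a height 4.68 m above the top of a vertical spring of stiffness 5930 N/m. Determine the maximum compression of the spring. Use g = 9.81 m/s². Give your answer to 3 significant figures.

Take the reference level at the top of the uncompressed spring. At max compression the block has fallen H + x and is momentarily at rest:
mg(H + x) = ½kx²
½(5930)x² − (4.03)(9.81)x − (4.03)(9.81)(4.68) = 0
2965x² − 39.53x − 185.0 = 0
x = [39.53 + √(1563 + 2.1943e+06)]/(2 × 2965) = 0.2566 m

x = 0.257 m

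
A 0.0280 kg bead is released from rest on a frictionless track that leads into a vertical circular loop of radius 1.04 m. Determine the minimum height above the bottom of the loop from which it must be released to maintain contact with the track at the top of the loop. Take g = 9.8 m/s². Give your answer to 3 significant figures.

h = 2.60 m

At the top, for minimum speed gravity alone supplies the centripetal force: mg = mv_top²/r ⇒ v_top² = gr = 10.19 m²/s²
Energy conservation from release height h to the top (height 2r): mgh = ½mv_top² + mg(2r)
h = v_top²/(2g) + 2r = r/2 + 2r = 5r/2 = 2.600 m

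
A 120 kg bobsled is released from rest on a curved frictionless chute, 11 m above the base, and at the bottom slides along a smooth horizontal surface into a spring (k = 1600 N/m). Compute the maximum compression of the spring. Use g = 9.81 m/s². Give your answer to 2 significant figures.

x = 4.0 m

Gravitational PE at the top equals spring PE at max compression: mgh = ½kx²
x = √(2mgh/k) = √(2 × 120 × 9.81 × 11 / 1600) = 4.023 m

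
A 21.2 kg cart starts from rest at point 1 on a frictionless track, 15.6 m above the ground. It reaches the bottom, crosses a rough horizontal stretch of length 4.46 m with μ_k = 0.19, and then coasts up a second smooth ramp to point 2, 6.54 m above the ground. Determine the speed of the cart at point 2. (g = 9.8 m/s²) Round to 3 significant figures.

Energy at 1: mgh₁ = (21.2)(9.8)(15.6) = 3241.1 J
Friction loss: W_f = μ_k mg d = 176.1 J
At 2: ½mv² + mgh₂ = mgh₁ − W_f
½mv² = 3241.1 − 176.1 − 1358.8 = 1706.2 J
v = √(2 × 1706.2/21.2) = 12.69 m/s

v = 12.7 m/s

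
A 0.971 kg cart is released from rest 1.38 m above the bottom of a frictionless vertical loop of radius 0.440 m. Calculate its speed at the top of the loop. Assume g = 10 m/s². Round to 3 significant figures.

Energy conservation: mgh = ½mv_top² + mg(2r)
v_top² = 2g(h − 2r) = 2(10)(1.38 − 0.8800) = 10.000
v_top = 3.162 m/s

v = 3.16 m/s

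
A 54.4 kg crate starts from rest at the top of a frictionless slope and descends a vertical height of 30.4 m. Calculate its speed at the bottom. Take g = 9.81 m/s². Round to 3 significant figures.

v = 24.4 m/s

By conservation of mechanical energy, mgh = ½mv²
v = √(2gh) = √(2 × 9.81 × 30.4) = √596.45 = 24.42 m/s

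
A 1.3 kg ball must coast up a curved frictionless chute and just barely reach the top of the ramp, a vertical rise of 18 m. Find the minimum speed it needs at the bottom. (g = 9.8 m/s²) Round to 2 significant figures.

v = 19 m/s

At the top it is momentarily at rest, so all KE converts to PE: ½mv² = mgh
v = √(2gh) = √(2 × 9.8 × 18) = 18.78 m/s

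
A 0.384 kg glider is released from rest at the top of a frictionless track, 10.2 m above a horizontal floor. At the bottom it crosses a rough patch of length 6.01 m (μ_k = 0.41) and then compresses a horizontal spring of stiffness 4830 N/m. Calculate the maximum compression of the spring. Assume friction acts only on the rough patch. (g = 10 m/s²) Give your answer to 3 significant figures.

x = 0.111 m

Initial energy: E₁ = mgh = (0.384)(10)(10.2) = 39.168 J
Friction removes W_f = μ_k mg d = (0.41)(0.384)(10)(6.01) = 9.462 J
Energy reaching the spring: E = 39.168 − 9.462 = 29.706 J
At max compression ½kx² = E ⇒ x = √(2E/k) = √(2 × 29.706/4830) = 0.1109 m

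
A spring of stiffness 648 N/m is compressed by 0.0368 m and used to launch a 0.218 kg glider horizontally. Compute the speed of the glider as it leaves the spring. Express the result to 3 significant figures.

v = 2.01 m/s

The glider leaves the spring when the spring is at natural length, so ½kx² = ½mv²
v = x√(k/m) = 0.0368 × √(648/0.218) = 2.006 m/s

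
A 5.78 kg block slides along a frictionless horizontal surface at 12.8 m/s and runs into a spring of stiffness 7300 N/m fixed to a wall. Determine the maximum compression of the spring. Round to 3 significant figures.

All KE is stored as spring PE at maximum compression: ½mv² = ½kx²
x = v√(m/k) = 12.8 × √(5.78/7300) = 0.3602 m

x = 0.360 m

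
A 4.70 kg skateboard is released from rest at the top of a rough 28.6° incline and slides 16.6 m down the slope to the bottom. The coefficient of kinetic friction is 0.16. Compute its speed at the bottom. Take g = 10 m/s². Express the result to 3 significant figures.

v = 10.6 m/s

Work–energy: mg(L sinθ) − μ_k(mg cosθ)L = ½mv²
mgh = mgL sinθ = (4.70)(10)(16.6)sin28.6° = 373.48 J
W_f = μ_k mg cosθ · L = (0.16)(4.70)(10)cos28.6°·16.6 = 109.6 J
½mv² = 373.48 − 109.6 = 263.88 J
v = √(2 × 263.88/4.70) = 10.60 m/s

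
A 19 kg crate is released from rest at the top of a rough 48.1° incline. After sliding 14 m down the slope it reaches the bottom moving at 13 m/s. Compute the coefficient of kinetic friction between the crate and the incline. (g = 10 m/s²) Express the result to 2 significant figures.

μ_k = 0.21

mgh = ½mv² + μ_k (mg cosθ) L, with h = L sinθ
mgL sinθ = 1979.9 J; ½mv² = 1605.5 J
W_f = 1979.9 − 1605.5 = 374.4 J
μ_k = W_f/(mg cosθ · L) = 374.4/(126.9 × 14) = 0.2107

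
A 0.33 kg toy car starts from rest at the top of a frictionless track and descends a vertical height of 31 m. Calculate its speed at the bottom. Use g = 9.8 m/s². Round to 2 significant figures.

Mechanical energy is conserved (no friction): mgh = ½mv²
v = √(2gh) = √(2 × 9.8 × 31) = √607.60 = 24.65 m/s

v = 25 m/s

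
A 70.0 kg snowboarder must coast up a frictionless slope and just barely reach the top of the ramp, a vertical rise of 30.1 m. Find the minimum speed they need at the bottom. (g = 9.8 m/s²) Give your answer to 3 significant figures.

v = 24.3 m/s

At the top they are momentarily at rest, so all KE converts to PE: ½mv² = mgh
v = √(2gh) = √(2 × 9.8 × 30.1) = 24.29 m/s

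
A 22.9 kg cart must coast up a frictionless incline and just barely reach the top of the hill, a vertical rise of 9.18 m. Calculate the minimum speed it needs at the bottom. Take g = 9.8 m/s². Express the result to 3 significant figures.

At the top it is momentarily at rest, so all KE converts to PE: ½mv² = mgh
v = √(2gh) = √(2 × 9.8 × 9.18) = 13.41 m/s

v = 13.4 m/s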